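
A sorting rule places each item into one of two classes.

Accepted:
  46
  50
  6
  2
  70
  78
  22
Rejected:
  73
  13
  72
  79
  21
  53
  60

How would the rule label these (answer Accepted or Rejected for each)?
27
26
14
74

Rejected, Accepted, Accepted, Accepted

The classifier is using: ≡ 2 (mod 4).
27: Rejected (27 mod 4 = 3).
26: Accepted (26 mod 4 = 2).
14: Accepted (14 mod 4 = 2).
74: Accepted (74 mod 4 = 2).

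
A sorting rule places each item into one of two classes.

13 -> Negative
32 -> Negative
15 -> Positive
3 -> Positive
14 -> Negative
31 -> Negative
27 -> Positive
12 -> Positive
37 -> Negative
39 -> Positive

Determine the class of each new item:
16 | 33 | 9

Negative, Positive, Positive

Every 'Positive' example satisfies: multiple of 3. None of the 'Negative' examples do.
16: 16 = 3·5 + 1 — doesn't match, so Negative.
33: 33 = 3·11 — has this property, so Positive.
9: 9 = 3·3 — has this property, so Positive.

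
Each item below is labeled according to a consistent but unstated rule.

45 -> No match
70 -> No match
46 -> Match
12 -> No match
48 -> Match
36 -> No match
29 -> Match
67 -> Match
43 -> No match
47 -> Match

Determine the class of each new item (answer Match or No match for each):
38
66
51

The rule appears to be: digit sum ≥ 10.
38 — digit sum 3+8 = 11, hence Match.
66 — digit sum 6+6 = 12, hence Match.
51 — digit sum 5+1 = 6, hence No match.

Match, Match, No match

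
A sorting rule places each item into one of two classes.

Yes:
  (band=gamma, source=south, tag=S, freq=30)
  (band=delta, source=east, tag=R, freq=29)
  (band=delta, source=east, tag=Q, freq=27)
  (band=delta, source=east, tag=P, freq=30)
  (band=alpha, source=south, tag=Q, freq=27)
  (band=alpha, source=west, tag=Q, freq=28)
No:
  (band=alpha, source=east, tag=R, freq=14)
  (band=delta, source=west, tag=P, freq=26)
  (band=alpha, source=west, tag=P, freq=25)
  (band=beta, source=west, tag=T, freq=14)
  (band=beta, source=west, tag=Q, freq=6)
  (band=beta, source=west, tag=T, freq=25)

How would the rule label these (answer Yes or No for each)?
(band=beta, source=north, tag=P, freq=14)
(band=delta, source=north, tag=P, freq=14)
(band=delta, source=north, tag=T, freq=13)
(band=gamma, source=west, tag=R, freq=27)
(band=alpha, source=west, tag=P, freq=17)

The distinguishing property — freq ≥ 27 — holds for all the 'Yes' cases and none of the 'No' cases.
No: (band=beta, source=north, tag=P, freq=14), since freq = 14. No: (band=delta, source=north, tag=P, freq=14), since freq = 14. No: (band=delta, source=north, tag=T, freq=13), since freq = 13. Yes: (band=gamma, source=west, tag=R, freq=27), since freq = 27. No: (band=alpha, source=west, tag=P, freq=17), since freq = 17.

No, No, No, Yes, No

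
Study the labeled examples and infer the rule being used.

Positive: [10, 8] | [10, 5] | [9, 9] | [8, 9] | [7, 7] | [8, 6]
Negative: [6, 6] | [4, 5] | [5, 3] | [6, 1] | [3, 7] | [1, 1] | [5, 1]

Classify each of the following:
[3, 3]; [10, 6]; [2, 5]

Negative, Positive, Negative

The classifier is using: sum ≥ 14.
[3, 3]: 3+3 = 6 — does not satisfy this, so Negative.
[10, 6]: 10+6 = 16 — passes, so Positive.
[2, 5]: 2+5 = 7 — does not satisfy this, so Negative.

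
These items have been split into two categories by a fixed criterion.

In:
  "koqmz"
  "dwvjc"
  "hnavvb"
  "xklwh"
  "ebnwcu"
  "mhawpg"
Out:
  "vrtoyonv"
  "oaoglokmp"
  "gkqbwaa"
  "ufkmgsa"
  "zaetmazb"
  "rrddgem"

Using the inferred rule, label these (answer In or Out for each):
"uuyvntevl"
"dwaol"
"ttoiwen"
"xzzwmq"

Out, In, Out, In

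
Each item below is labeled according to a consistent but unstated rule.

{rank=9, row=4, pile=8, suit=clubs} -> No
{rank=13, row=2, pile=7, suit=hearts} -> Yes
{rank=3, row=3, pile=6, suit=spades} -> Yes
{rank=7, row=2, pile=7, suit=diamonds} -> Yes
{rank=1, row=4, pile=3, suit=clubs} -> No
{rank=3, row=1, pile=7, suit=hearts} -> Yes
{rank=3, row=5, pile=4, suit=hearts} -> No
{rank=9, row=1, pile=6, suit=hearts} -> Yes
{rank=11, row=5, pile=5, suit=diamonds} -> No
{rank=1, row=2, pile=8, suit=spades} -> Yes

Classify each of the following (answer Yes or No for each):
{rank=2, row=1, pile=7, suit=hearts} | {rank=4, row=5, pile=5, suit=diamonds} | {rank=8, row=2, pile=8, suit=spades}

Every 'Yes' example satisfies: row ≤ 3. None of the 'No' examples do.
Yes: {rank=2, row=1, pile=7, suit=hearts}, since row = 1. No: {rank=4, row=5, pile=5, suit=diamonds}, since row = 5. Yes: {rank=8, row=2, pile=8, suit=spades}, since row = 2.

Yes, No, Yes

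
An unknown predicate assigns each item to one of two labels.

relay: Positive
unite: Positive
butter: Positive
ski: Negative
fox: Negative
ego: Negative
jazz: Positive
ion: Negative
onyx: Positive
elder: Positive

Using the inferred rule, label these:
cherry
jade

Positive, Positive

The pattern is that an item is 'Positive' exactly when: length ≥ 4.
cherry: length 6, satisfies this → Positive.
jade: length 4, satisfies this → Positive.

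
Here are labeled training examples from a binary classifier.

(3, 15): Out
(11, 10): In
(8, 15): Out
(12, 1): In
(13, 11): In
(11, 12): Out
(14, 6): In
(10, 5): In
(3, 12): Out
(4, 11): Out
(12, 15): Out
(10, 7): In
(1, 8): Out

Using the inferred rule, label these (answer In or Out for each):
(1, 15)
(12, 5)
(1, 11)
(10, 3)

Out, In, Out, In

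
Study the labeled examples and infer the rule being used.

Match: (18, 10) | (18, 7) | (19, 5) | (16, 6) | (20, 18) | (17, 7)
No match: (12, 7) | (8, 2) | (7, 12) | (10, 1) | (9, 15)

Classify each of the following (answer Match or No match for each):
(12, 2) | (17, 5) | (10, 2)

The rule appears to be: first ≥ 15.
No match: (12, 2), since first 12. Match: (17, 5), since first 17. No match: (10, 2), since first 10.

No match, Match, No match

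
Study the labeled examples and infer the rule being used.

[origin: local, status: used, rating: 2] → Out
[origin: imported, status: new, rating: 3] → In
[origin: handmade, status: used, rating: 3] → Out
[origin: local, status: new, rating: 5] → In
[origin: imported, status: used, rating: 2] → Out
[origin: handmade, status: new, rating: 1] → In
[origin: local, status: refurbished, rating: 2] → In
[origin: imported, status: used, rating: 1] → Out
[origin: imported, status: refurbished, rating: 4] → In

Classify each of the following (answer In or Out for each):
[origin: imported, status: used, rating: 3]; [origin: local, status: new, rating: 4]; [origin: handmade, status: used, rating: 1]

Out, In, Out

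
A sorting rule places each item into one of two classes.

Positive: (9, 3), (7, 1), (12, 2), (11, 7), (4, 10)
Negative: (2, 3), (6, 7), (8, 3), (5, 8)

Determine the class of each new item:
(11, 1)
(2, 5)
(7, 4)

One predicate separates the groups cleanly: sum is even.
(11, 1): 11+1 = 12 — qualifies, so Positive.
(2, 5): 2+5 = 7 — does not satisfy this, so Negative.
(7, 4): 7+4 = 11 — does not satisfy this, so Negative.

Positive, Negative, Negative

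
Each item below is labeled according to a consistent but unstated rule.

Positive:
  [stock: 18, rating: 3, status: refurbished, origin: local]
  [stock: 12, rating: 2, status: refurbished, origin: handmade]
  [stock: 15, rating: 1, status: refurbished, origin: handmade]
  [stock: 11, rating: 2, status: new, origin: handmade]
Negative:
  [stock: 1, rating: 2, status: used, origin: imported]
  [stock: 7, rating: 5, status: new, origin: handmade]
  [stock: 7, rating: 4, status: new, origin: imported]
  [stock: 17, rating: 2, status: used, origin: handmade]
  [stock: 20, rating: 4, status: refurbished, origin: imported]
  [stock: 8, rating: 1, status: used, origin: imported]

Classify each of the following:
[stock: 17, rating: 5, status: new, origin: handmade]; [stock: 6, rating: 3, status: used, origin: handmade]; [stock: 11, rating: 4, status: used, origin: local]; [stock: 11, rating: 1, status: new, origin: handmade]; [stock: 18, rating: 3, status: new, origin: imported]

The common property of the 'Positive' items is: status is not used AND rating ≤ 3. No 'Negative' item has it.

Negative, Negative, Negative, Positive, Positive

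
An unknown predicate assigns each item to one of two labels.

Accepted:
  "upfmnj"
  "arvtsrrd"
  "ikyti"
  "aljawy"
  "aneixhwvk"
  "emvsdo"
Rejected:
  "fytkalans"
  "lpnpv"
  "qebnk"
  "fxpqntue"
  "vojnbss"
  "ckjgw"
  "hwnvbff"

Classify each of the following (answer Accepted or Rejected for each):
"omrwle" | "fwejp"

The pattern is that an item is 'Accepted' exactly when: starts with a vowel.

Accepted, Rejected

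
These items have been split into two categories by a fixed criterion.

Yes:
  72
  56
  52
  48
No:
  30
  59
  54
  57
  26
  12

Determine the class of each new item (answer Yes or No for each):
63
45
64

The common property of the 'Yes' items is: multiple of 4 AND at least 26. No 'No' item has it.
63 → 63 = 4·15 + 3, 63 ≥ 26 → No. 45 → 45 = 4·11 + 1, 45 ≥ 26 → No. 64 → 64 = 4·16, 64 ≥ 26 → Yes.

No, No, Yes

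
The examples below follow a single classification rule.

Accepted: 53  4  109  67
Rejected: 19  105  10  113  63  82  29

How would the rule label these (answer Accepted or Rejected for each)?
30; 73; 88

Rule: ≡ 4 (mod 7). This holds for each 'Accepted' example and fails for each 'Rejected' one.
30: Rejected (30 mod 7 = 2). 73: Rejected (73 mod 7 = 3). 88: Accepted (88 mod 7 = 4).

Rejected, Rejected, Accepted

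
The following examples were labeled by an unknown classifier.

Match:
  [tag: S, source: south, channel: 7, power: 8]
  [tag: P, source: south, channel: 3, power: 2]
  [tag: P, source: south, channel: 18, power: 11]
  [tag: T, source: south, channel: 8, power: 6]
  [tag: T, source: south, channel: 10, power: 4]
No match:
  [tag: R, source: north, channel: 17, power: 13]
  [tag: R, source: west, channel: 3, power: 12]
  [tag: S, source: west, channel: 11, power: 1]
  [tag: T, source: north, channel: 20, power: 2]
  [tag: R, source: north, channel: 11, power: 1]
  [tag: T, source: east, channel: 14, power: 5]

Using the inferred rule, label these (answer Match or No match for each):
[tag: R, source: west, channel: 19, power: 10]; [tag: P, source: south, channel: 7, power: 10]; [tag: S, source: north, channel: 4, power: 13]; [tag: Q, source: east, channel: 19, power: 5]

'Match' ⟺ source is south.
[tag: R, source: west, channel: 19, power: 10]: source is west, doesn't qualify → No match. [tag: P, source: south, channel: 7, power: 10]: source is south, matches → Match. [tag: S, source: north, channel: 4, power: 13]: source is north, doesn't qualify → No match. [tag: Q, source: east, channel: 19, power: 5]: source is east, doesn't qualify → No match.

No match, Match, No match, No match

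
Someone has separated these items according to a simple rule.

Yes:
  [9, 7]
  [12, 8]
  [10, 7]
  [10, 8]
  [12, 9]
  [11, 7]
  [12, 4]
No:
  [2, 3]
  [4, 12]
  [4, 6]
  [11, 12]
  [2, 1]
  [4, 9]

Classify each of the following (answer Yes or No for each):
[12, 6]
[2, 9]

'Yes' ⟺ first > second AND sum ≥ 5.

Yes, No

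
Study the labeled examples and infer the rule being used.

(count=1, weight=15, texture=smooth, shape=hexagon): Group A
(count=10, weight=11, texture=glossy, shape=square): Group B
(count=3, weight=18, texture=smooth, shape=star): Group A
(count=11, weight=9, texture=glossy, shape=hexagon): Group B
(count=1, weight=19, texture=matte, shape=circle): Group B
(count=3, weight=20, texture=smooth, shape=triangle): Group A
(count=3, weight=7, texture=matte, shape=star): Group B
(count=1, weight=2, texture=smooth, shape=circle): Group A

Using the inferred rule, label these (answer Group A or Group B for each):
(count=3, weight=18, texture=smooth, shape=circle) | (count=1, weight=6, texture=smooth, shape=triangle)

Group A, Group A

Rule: texture is smooth. This holds for each 'Group A' example and fails for each 'Group B' one.
(count=3, weight=18, texture=smooth, shape=circle): Group A (texture is smooth). (count=1, weight=6, texture=smooth, shape=triangle): Group A (texture is smooth).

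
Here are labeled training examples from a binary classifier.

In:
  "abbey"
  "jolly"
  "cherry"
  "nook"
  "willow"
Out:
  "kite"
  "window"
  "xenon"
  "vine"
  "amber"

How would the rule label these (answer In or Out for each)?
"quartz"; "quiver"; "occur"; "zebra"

Out, Out, In, Out

The pattern is that an item is 'In' exactly when: has a double letter.
"quartz" — no doubled letter, hence Out.
"quiver" — no doubled letter, hence Out.
"occur" — 'cc' doubled, hence In.
"zebra" — no doubled letter, hence Out.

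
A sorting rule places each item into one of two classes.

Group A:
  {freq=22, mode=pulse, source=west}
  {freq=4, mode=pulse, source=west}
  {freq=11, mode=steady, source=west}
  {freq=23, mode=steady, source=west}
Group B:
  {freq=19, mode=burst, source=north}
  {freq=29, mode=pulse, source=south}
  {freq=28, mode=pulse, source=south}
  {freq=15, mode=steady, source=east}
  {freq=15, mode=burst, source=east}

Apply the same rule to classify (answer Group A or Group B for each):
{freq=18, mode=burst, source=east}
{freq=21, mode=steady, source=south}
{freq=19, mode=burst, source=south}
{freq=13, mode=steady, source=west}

Group B, Group B, Group B, Group A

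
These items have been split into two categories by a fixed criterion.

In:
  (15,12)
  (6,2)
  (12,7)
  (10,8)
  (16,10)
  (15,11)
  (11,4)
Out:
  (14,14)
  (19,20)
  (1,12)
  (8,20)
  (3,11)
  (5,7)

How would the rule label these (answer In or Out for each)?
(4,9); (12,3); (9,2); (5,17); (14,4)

Out, In, In, Out, In

The common property of the 'In' items is: first > second. No 'Out' item has it.
(4,9): Out (4 < 9). (12,3): In (12 > 3). (9,2): In (9 > 2). (5,17): Out (5 < 17). (14,4): In (14 > 4).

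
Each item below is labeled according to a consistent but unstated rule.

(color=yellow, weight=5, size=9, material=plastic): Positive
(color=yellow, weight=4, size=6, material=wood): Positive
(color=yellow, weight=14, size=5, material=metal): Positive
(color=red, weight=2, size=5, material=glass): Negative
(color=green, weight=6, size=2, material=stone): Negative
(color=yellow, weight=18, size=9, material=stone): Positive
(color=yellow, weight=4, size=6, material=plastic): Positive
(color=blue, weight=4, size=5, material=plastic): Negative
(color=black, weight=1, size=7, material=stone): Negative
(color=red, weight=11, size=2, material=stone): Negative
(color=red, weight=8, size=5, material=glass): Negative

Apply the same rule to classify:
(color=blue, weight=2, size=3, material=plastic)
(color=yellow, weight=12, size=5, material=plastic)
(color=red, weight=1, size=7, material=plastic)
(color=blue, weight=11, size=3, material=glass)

Negative, Positive, Negative, Negative

The pattern is that an item is 'Positive' exactly when: color is yellow.
(color=blue, weight=2, size=3, material=plastic): color is blue, lacks this property → Negative.
(color=yellow, weight=12, size=5, material=plastic): color is yellow, fits → Positive.
(color=red, weight=1, size=7, material=plastic): color is red, lacks this property → Negative.
(color=blue, weight=11, size=3, material=glass): color is blue, lacks this property → Negative.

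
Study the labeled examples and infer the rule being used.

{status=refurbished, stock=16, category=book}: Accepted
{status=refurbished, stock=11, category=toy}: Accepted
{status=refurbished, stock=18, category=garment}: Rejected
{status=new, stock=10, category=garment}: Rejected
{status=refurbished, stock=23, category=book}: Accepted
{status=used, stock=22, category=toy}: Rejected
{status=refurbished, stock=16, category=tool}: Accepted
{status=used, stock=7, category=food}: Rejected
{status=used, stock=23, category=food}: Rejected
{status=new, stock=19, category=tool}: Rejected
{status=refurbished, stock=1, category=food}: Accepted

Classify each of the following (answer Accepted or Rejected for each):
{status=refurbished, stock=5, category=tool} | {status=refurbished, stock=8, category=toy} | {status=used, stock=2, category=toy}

Accepted, Accepted, Rejected

The distinguishing property — status is refurbished AND stock ≠ 18 — holds for all the 'Accepted' cases and none of the 'Rejected' cases.
{status=refurbished, stock=5, category=tool}: status is refurbished, stock = 5, satisfies this → Accepted.
{status=refurbished, stock=8, category=toy}: status is refurbished, stock = 8, satisfies this → Accepted.
{status=used, stock=2, category=toy}: status is used, stock = 2, doesn't qualify → Rejected.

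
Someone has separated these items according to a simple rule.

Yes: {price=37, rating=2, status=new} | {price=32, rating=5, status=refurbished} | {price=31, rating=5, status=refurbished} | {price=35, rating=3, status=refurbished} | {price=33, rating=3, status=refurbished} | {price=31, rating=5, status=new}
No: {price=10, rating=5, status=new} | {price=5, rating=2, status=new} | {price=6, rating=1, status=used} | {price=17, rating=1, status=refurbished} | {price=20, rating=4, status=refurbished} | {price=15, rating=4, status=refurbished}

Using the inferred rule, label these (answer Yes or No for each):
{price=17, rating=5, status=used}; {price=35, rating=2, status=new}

Rule: price ≥ 31. This holds for each 'Yes' example and fails for each 'No' one.

No, Yes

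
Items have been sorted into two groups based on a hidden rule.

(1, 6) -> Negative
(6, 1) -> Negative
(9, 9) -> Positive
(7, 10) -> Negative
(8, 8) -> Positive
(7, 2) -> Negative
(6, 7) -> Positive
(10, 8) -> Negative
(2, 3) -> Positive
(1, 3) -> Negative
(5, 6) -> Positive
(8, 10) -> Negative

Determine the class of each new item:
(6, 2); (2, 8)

The rule appears to be: |first − second| ≤ 1.
(6, 2): |6−2| = 4 — fails the rule, so Negative.
(2, 8): |2−8| = 6 — fails the rule, so Negative.

Negative, Negative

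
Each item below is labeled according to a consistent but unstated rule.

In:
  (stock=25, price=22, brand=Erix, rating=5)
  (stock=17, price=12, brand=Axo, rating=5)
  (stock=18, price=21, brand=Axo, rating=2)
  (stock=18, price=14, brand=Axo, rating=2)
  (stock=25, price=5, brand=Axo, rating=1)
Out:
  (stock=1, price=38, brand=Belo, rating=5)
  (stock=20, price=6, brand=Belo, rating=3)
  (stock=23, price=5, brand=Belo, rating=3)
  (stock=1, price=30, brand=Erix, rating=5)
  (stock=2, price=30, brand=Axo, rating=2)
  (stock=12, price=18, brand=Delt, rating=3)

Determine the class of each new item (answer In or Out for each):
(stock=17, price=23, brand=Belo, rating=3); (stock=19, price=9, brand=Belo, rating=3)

One predicate separates the groups cleanly: price ≤ 22 AND rating ≠ 3.
Out: (stock=17, price=23, brand=Belo, rating=3), since price = 23, rating = 3. Out: (stock=19, price=9, brand=Belo, rating=3), since price = 9, rating = 3.

Out, Out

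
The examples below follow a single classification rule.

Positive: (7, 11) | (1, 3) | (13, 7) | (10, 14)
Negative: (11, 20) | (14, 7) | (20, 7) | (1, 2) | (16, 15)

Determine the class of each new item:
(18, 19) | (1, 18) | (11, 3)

Negative, Negative, Positive

Rule: sum is even. This holds for each 'Positive' example and fails for each 'Negative' one.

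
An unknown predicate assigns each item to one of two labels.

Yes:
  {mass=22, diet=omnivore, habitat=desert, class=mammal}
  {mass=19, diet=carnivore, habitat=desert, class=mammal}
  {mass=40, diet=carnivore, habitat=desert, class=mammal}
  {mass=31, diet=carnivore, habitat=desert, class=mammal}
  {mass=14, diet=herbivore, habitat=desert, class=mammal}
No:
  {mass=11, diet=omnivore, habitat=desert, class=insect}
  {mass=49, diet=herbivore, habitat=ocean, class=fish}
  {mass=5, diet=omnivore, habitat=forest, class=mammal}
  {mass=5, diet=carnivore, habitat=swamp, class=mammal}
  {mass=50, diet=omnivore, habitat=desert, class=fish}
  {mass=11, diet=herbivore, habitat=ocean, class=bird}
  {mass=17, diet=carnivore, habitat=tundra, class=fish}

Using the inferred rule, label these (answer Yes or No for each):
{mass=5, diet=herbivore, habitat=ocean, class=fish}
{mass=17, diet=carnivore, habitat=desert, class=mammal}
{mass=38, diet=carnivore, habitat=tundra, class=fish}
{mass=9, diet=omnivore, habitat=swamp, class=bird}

No, Yes, No, No

Every 'Yes' example satisfies: class is mammal AND habitat is desert. None of the 'No' examples do.
No: {mass=5, diet=herbivore, habitat=ocean, class=fish}, since class is fish, habitat is ocean.
Yes: {mass=17, diet=carnivore, habitat=desert, class=mammal}, since class is mammal, habitat is desert.
No: {mass=38, diet=carnivore, habitat=tundra, class=fish}, since class is fish, habitat is tundra.
No: {mass=9, diet=omnivore, habitat=swamp, class=bird}, since class is bird, habitat is swamp.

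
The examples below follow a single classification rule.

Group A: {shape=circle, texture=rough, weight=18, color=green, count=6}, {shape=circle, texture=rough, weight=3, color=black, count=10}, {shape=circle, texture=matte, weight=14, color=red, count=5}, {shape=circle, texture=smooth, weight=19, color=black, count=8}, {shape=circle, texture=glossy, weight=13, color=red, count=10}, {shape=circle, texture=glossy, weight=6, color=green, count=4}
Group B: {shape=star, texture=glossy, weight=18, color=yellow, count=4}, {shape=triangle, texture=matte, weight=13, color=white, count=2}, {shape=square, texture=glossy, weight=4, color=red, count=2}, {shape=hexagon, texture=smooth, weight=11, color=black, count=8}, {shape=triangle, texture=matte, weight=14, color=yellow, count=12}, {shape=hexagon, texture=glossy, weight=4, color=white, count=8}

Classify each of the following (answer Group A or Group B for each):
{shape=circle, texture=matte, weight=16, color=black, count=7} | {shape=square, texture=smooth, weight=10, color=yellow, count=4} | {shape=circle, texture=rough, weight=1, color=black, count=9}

Group A, Group B, Group A

Checking candidate rules against both groups, what survives is: shape is circle.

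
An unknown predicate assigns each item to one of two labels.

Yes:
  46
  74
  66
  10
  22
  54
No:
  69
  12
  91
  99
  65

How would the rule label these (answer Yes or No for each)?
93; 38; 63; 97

Every 'Yes' example satisfies: ≡ 2 (mod 4). None of the 'No' examples do.
93 → 93 mod 4 = 1 → No. 38 → 38 mod 4 = 2 → Yes. 63 → 63 mod 4 = 3 → No. 97 → 97 mod 4 = 1 → No.

No, Yes, No, No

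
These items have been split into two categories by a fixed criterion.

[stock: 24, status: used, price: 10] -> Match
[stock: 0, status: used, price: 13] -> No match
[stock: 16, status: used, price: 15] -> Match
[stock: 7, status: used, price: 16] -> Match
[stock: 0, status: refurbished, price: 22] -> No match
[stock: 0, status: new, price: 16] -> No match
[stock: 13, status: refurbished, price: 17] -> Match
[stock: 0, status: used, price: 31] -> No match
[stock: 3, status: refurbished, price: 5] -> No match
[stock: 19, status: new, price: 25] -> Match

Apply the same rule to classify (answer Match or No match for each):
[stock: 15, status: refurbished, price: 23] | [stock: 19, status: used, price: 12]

Match, Match

The distinguishing property — stock ≥ 7 — holds for all the 'Match' cases and none of the 'No match' cases.
[stock: 15, status: refurbished, price: 23] — stock = 15, hence Match.
[stock: 19, status: used, price: 12] — stock = 19, hence Match.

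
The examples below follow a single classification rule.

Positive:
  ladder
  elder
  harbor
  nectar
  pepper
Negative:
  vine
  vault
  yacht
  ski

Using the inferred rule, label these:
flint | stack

Negative, Negative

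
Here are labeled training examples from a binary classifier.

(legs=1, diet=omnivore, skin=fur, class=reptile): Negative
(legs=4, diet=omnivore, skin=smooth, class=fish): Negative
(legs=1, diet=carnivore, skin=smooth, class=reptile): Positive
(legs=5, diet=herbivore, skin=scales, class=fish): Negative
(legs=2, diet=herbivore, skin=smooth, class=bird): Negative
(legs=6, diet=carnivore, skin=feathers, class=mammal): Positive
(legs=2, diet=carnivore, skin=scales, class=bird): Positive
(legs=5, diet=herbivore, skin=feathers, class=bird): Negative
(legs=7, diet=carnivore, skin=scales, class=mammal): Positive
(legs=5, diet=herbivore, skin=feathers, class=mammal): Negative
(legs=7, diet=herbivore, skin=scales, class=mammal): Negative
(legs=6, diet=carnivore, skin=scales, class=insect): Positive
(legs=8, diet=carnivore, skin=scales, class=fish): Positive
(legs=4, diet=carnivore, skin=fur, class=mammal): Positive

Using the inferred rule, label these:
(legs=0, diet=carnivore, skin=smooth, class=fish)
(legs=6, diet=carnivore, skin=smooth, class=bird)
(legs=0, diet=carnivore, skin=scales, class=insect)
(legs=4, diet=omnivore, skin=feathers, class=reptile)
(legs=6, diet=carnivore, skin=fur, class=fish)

Positive, Positive, Positive, Negative, Positive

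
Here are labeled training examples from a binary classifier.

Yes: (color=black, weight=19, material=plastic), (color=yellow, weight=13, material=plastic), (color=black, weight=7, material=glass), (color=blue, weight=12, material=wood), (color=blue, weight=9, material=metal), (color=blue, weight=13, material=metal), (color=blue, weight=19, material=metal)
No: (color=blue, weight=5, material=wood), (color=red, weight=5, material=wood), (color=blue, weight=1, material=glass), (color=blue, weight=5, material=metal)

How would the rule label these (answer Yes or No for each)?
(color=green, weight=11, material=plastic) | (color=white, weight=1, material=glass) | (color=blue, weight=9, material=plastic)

The pattern is that an item is 'Yes' exactly when: weight ≥ 7.
(color=green, weight=11, material=plastic): Yes (weight = 11). (color=white, weight=1, material=glass): No (weight = 1). (color=blue, weight=9, material=plastic): Yes (weight = 9).

Yes, No, Yes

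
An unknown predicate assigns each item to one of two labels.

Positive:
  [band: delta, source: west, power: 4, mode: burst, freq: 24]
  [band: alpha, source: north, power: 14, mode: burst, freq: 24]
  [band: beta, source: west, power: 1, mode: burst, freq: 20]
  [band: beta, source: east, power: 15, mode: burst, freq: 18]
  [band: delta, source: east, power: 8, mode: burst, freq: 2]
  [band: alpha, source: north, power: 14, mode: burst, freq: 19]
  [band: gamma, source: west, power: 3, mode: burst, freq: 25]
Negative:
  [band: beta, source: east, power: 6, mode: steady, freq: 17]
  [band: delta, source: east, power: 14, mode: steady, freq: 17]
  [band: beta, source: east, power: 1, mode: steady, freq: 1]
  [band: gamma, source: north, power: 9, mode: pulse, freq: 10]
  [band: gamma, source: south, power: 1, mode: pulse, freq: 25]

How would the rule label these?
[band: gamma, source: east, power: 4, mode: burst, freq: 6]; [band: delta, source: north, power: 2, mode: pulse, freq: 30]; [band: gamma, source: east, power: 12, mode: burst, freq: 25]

Positive, Negative, Positive

One predicate separates the groups cleanly: mode is burst.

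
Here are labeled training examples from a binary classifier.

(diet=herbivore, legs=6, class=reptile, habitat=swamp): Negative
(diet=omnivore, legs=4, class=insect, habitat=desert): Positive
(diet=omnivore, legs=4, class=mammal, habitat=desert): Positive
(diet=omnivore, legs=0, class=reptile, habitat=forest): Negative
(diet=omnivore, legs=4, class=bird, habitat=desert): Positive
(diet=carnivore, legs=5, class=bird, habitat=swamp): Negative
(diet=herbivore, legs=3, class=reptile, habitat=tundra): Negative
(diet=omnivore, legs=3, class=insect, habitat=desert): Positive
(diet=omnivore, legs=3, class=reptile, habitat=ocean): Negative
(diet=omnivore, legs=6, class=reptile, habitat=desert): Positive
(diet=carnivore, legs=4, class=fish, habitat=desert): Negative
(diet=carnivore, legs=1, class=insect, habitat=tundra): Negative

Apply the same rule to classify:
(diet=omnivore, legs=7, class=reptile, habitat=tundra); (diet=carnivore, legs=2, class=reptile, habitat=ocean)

Negative, Negative

The distinguishing property — diet is omnivore AND habitat is desert — holds for all the 'Positive' cases and none of the 'Negative' cases.
(diet=omnivore, legs=7, class=reptile, habitat=tundra) — diet is omnivore, habitat is tundra, hence Negative.
(diet=carnivore, legs=2, class=reptile, habitat=ocean) — diet is carnivore, habitat is ocean, hence Negative.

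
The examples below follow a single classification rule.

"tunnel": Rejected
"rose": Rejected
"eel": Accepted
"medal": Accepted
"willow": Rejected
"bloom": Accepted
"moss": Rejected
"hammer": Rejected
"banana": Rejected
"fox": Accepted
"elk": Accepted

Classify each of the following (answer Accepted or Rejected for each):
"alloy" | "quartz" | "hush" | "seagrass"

Accepted, Rejected, Rejected, Rejected

Checking candidate rules against both groups, what survives is: odd length.
Accepted: "alloy", since length 5. Rejected: "quartz", since length 6. Rejected: "hush", since length 4. Rejected: "seagrass", since length 8.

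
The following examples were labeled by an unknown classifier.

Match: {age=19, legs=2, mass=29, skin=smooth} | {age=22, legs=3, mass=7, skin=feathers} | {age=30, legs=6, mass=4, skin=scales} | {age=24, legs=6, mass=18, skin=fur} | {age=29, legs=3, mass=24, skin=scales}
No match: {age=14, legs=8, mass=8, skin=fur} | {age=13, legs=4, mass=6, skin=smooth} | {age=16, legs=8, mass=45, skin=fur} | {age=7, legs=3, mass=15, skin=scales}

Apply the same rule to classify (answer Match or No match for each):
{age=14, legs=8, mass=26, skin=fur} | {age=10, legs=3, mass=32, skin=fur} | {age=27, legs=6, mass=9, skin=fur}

No match, No match, Match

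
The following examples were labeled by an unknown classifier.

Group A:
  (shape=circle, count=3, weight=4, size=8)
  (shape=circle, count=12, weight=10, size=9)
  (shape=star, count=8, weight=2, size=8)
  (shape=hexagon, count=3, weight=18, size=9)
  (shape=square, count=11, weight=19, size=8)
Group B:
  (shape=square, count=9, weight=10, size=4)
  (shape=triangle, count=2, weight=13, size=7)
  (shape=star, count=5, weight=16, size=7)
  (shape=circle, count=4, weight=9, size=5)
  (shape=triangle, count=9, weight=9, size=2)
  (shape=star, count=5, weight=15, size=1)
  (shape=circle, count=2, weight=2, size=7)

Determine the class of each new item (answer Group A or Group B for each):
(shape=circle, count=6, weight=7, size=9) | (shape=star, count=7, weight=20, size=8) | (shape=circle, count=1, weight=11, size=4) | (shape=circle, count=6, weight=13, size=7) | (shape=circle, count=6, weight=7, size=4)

Group A, Group A, Group B, Group B, Group B

Every 'Group A' example satisfies: size ≥ 8. None of the 'Group B' examples do.
(shape=circle, count=6, weight=7, size=9) — size = 9, hence Group A. (shape=star, count=7, weight=20, size=8) — size = 8, hence Group A. (shape=circle, count=1, weight=11, size=4) — size = 4, hence Group B. (shape=circle, count=6, weight=13, size=7) — size = 7, hence Group B. (shape=circle, count=6, weight=7, size=4) — size = 4, hence Group B.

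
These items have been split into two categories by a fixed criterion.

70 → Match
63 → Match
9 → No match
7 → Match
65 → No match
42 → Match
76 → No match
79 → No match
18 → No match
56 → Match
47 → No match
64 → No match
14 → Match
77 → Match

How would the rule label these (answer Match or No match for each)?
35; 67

Match, No match

The classifier is using: multiple of 7.
35: 35 = 7·5 — satisfies this, so Match. 67: 67 = 7·9 + 4 — doesn't match, so No match.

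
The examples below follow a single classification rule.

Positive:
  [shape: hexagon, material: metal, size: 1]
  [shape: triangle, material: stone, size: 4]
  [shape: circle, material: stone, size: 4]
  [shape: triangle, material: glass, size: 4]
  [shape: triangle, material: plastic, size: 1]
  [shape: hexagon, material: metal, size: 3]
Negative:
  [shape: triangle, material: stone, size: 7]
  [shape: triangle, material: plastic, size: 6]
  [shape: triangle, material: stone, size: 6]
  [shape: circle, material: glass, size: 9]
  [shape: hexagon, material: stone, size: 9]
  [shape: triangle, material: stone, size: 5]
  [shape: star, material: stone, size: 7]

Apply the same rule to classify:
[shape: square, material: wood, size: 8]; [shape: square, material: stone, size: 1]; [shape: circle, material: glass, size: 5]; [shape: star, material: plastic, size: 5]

Negative, Positive, Negative, Negative

One predicate separates the groups cleanly: size ≤ 4.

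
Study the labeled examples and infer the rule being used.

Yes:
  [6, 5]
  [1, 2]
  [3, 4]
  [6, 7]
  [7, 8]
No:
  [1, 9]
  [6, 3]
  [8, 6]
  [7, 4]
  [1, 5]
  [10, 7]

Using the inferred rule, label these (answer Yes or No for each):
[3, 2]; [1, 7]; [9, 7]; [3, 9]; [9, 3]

Yes, No, No, No, No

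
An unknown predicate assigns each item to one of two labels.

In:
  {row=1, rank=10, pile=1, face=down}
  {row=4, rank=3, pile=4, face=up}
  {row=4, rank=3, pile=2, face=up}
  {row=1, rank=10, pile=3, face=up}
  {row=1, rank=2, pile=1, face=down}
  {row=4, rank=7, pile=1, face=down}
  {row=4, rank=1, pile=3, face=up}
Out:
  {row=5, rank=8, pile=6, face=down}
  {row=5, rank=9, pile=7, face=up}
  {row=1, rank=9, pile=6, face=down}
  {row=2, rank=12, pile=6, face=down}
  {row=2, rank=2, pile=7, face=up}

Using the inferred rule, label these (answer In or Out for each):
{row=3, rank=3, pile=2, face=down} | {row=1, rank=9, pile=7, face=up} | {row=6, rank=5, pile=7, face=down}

In, Out, Out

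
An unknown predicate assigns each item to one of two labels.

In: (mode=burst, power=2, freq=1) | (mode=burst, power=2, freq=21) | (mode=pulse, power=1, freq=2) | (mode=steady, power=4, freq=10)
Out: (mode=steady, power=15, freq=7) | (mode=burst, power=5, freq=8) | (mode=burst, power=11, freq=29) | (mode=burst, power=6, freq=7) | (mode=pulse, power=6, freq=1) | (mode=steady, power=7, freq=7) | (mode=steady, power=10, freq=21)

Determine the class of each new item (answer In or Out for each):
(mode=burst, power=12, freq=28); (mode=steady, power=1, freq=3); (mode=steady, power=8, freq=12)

'In' ⟺ power ≤ 4.

Out, In, Out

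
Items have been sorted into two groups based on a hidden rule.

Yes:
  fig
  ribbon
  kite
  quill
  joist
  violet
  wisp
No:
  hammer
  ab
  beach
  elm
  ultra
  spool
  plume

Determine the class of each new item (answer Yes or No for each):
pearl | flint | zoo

No, Yes, No

Checking candidate rules against both groups, what survives is: contains 'i'.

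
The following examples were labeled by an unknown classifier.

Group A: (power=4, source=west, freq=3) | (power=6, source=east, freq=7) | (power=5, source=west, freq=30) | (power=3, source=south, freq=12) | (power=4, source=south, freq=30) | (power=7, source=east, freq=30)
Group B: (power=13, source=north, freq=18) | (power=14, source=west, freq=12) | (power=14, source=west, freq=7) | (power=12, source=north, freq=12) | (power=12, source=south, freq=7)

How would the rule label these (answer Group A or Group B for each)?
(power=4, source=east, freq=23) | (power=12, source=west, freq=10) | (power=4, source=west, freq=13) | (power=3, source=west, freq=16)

Group A, Group B, Group A, Group A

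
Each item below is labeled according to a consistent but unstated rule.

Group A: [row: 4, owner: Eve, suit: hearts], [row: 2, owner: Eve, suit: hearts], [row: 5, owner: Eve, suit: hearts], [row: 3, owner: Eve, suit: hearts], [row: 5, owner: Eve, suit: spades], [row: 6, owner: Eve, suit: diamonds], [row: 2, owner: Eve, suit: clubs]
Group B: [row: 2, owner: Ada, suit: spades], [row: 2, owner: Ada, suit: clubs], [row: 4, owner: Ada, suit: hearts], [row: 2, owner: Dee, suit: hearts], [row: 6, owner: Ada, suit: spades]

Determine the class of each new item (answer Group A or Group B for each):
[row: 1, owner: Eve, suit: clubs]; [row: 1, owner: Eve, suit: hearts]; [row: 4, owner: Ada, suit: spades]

Group A, Group A, Group B

All 'Group A' examples share one property — owner is Eve — and every 'Group B' example lacks it.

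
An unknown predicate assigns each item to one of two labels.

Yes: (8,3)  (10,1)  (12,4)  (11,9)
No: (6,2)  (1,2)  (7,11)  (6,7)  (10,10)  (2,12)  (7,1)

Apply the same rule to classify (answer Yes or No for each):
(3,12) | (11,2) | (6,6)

No, Yes, No

The rule appears to be: first > second AND sum ≥ 11.
(3,12): 3 < 12, 3+12 = 15, does not fit → No. (11,2): 11 > 2, 11+2 = 13, matches → Yes. (6,6): 6 = 6, 6+6 = 12, does not fit → No.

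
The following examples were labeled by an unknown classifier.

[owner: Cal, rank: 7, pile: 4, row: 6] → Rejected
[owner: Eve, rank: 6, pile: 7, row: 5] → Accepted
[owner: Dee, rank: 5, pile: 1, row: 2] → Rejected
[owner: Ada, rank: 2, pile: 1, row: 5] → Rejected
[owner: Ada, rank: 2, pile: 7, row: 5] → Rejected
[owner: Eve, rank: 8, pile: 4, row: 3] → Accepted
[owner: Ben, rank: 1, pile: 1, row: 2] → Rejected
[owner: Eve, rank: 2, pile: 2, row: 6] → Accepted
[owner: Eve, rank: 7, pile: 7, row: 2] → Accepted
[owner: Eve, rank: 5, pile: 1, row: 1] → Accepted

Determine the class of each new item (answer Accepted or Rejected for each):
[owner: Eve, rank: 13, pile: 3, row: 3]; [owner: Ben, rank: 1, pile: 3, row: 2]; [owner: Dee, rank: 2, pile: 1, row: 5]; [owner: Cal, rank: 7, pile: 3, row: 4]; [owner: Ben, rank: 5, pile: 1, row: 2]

'Accepted' ⟺ owner is Eve.

Accepted, Rejected, Rejected, Rejected, Rejected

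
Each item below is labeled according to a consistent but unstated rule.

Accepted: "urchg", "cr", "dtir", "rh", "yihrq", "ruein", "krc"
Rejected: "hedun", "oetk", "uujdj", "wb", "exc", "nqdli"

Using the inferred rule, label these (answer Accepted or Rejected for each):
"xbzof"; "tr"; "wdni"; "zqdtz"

Comparing the two groups points to one rule — contains 'r'.
"xbzof" — no 'r', hence Rejected. "tr" — has 'r', hence Accepted. "wdni" — no 'r', hence Rejected. "zqdtz" — no 'r', hence Rejected.

Rejected, Accepted, Rejected, Rejected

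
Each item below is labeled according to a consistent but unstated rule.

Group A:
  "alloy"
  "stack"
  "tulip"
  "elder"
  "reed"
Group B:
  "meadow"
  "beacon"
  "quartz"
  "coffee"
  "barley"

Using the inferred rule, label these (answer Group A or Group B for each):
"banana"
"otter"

Group B, Group A

The rule appears to be: length ≤ 5.
"banana": length 6, does not fit → Group B.
"otter": length 5, fits → Group A.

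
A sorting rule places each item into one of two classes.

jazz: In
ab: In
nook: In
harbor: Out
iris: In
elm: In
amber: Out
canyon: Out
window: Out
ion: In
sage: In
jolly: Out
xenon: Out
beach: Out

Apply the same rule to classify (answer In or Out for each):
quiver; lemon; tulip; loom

Out, Out, Out, In

The simplest hypothesis consistent with all the labels is: length ≤ 4.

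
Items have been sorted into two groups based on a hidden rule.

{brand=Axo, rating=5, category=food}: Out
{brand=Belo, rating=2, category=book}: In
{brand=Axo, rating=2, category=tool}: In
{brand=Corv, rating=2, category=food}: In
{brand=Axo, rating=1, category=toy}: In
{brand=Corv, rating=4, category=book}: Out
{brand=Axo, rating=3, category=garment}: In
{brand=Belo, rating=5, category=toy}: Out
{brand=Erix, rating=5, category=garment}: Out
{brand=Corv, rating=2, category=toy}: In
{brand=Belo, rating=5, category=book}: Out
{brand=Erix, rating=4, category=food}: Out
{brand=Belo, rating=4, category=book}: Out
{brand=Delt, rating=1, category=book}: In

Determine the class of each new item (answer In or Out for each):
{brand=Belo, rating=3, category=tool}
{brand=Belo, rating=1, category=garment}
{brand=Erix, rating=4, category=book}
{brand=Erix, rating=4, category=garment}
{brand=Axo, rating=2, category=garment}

In, In, Out, Out, In

The common property of the 'In' items is: rating ≤ 3. No 'Out' item has it.
{brand=Belo, rating=3, category=tool} — rating = 3, hence In.
{brand=Belo, rating=1, category=garment} — rating = 1, hence In.
{brand=Erix, rating=4, category=book} — rating = 4, hence Out.
{brand=Erix, rating=4, category=garment} — rating = 4, hence Out.
{brand=Axo, rating=2, category=garment} — rating = 2, hence In.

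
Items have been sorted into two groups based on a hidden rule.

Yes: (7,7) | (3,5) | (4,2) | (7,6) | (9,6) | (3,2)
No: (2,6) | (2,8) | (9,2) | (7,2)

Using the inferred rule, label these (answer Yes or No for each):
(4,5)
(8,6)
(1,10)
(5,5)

Yes, Yes, No, Yes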